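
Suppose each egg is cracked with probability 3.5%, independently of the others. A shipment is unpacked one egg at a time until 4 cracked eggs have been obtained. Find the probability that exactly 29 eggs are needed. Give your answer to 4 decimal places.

Y = trial on which the fourth success occurs; negative binomial, r=4, p=0.035.
P(Y=29) = C(28,3) · p^4 · (1−p)^25
= 3276 · 1.5006e-06 · 0.41038 = 0.002017

0.0020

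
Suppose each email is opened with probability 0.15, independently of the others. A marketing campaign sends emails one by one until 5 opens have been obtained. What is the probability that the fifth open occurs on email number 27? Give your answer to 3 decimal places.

0.032

Y = trial on which the fifth success occurs; negative binomial, r=5, p=0.15.
P(Y=27) = C(26,4) · p^5 · (1−p)^22
= 14950 · 7.5937e-05 · 0.028004 = 0.03179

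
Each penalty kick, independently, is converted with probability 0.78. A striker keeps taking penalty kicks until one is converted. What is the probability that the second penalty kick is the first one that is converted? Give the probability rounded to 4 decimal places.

Geometric (trials to first success), p = 0.78.
P(Y = 2) = (1−p)^1 · p = 0.22 · 0.78 = 0.171600

0.1716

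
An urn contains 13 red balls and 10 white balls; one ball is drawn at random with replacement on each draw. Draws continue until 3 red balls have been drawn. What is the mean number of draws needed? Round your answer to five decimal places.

5.30769

Y = total draws until the third success; negative binomial with r=3, p=0.565217.
E[Y] = r / p = 3 / 0.565217 = 5.3076923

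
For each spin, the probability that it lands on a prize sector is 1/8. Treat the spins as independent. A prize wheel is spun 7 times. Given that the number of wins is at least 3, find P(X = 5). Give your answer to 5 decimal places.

0.01060

X ~ Binomial(7, 0.125). Want P(X=5 | X≥3) = P(X=5) / P(X≥3).
P(X=5) = C(7,5)·0.125^5·0.875^2 = 0.0004907
P(X≥3) = 1 − 0.3926959 − 0.3926959 − 0.1682982 = 0.0463099
Ratio = 0.0004907 / 0.0463099 = 0.0105952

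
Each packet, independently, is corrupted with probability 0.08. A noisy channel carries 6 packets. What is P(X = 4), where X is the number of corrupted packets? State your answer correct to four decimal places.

0.0005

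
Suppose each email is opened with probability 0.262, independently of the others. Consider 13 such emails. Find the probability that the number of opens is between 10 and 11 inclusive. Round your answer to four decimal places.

0.0002

X ~ Binomial(13, 0.262); P(10 ≤ X ≤ 11) = Σ C(13,k) p^k (1−p)^(13−k) over k:
  k=10: C(13,10)·0.262^10·0.738^3 = 0.000175
  k=11: C(13,11)·0.262^11·0.738^2 = 0.000017
Total = 0.000192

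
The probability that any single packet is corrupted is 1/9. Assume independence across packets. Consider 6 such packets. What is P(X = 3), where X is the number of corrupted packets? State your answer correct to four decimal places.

0.0193

X ~ Binomial(n=6, p=0.111111).
P(X=3) = C(6,3) · p^3 · (1−p)^3
= 20 · 0.0013717 · 0.70233 = 0.019268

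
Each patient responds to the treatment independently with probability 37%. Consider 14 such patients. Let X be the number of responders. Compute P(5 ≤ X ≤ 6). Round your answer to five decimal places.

0.40824

X ~ Binomial(14, 0.37); P(5 ≤ X ≤ 6) = Σ C(14,k) p^k (1−p)^(14−k) over k:
  k=5: C(14,5)·0.37^5·0.63^9 = 0.2170389
  k=6: C(14,6)·0.37^6·0.63^8 = 0.1912010
Total = 0.4082399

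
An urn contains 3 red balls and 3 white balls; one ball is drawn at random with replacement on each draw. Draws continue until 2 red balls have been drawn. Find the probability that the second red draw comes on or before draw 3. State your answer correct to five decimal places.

Finishing within 3 draws ⇔ at least 2 successes in the first 3. With X ~ Binomial(3, 0.50), P(Y ≤ 3) = 1 − P(X ≤ 1).
  k=0: C(3,0)·0.50^0·0.50^3 = 0.1250000
  k=1: C(3,1)·0.50^1·0.50^2 = 0.3750000
1 − 0.5000000 = 0.5000000

0.50000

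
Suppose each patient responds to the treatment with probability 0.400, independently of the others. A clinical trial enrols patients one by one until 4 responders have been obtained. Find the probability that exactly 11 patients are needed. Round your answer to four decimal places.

0.0860

Y = trial on which the fourth success occurs; negative binomial, r=4, p=0.40.
P(Y=11) = C(10,3) · p^4 · (1−p)^7
= 120 · 0.0256 · 0.027994 = 0.085996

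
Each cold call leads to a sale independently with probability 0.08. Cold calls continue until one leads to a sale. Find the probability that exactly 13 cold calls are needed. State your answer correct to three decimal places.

0.029

Geometric (trials to first success), p = 0.08.
P(Y = 13) = (1−p)^12 · p = 0.36767 · 0.08 = 0.02941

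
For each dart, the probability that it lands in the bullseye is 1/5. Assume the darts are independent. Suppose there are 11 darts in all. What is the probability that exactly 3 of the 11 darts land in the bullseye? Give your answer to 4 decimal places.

0.2215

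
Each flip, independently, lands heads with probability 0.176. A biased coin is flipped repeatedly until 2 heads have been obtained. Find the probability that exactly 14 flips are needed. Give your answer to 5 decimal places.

Y = trial on which the second success occurs; negative binomial, r=2, p=0.176.
P(Y=14) = C(13,1) · p^2 · (1−p)^12
= 13 · 0.030976 · 0.097978 = 0.0394544

0.03945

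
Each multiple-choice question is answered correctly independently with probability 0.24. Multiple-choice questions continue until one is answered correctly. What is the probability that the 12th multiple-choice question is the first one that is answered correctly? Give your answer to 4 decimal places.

0.0117

Geometric (trials to first success), p = 0.24.
P(Y = 12) = (1−p)^11 · p = 0.04886 · 0.24 = 0.011726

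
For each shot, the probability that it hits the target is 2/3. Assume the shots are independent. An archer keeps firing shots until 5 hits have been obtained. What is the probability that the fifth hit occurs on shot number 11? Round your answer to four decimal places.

Y = trial on which the fifth success occurs; negative binomial, r=5, p=0.666667.
P(Y=11) = C(10,4) · p^5 · (1−p)^6
= 210 · 0.13169 · 0.0013717 = 0.037935

0.0379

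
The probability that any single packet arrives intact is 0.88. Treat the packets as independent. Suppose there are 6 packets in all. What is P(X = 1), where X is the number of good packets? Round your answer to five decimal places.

0.00013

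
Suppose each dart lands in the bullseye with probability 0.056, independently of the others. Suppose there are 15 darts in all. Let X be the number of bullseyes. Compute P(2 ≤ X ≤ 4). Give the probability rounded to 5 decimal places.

0.20281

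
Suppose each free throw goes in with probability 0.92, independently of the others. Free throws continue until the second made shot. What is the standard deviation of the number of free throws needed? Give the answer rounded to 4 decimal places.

0.4348

Y = total free throws until the second success; negative binomial with r=2, p=0.92.
SD(Y) = √[r(1−p)/p²] = √(0.189036) = 0.434783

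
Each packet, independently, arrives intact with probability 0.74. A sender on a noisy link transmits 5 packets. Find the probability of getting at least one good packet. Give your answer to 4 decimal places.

0.9988

P(at least one) = 1 − P(none) = 1 − (1 − 0.74)^5
= 1 − 0.001188 = 0.998812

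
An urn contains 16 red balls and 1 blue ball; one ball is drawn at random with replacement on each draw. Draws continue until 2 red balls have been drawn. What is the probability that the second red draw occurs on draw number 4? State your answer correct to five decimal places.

0.00920

Y = trial on which the second success occurs; negative binomial, r=2, p=0.941176.
P(Y=4) = C(3,1) · p^2 · (1−p)^2
= 3 · 0.88581 · 0.0034602 = 0.0091953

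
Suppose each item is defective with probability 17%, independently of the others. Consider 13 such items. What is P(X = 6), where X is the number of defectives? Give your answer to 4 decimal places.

0.0112

X ~ Binomial(n=13, p=0.17).
P(X=6) = C(13,6) · p^6 · (1−p)^7
= 1716 · 2.4138e-05 · 0.27136 = 0.011240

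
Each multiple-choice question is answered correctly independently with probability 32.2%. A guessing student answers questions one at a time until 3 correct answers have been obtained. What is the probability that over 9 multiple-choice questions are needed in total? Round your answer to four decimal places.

Needing more than 9 multiple-choice questions ⇔ fewer than 3 successes in the first 9. With X ~ Binomial(9, 0.322), P(Y > 9) = P(X ≤ 2).
  k=0: C(9,0)·0.322^0·0.678^9 = 0.030274
  k=1: C(9,1)·0.322^1·0.678^8 = 0.129400
  k=2: C(9,2)·0.322^2·0.678^7 = 0.245823
P(X ≤ 2) = 0.405497

0.4055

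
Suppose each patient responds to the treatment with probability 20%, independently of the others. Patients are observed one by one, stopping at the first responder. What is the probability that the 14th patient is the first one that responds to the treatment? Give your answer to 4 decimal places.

Geometric (trials to first success), p = 0.20.
P(Y = 14) = (1−p)^13 · p = 0.054976 · 0.20 = 0.010995

0.0110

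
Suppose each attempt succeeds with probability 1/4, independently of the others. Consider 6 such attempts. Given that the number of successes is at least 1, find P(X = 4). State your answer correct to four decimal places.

0.0401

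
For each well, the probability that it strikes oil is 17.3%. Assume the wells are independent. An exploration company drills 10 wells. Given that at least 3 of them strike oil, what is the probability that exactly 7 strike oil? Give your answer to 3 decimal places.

0.001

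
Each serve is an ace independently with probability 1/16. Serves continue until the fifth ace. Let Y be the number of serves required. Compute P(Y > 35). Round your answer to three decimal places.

Needing more than 35 serves ⇔ fewer than 5 successes in the first 35. With X ~ Binomial(35, 0.0625), P(Y > 35) = P(X ≤ 4).
  k=0: C(35,0)·0.0625^0·0.9375^35 = 0.10447
  k=1: C(35,1)·0.0625^1·0.9375^34 = 0.24377
  k=2: C(35,2)·0.0625^2·0.9375^33 = 0.27627
  k=3: C(35,3)·0.0625^3·0.9375^32 = 0.20260
  k=4: C(35,4)·0.0625^4·0.9375^31 = 0.10805
P(X ≤ 4) = 0.93515

0.935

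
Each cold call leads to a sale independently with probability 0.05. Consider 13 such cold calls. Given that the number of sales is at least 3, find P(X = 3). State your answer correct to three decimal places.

0.873

X ~ Binomial(13, 0.05). Want P(X=3 | X≥3) = P(X=3) / P(X≥3).
P(X=3) = C(13,3)·0.05^3·0.95^10 = 0.02140
P(X≥3) = 1 − 0.51334 − 0.35123 − 0.11092 = 0.02451
Ratio = 0.02140 / 0.02451 = 0.87339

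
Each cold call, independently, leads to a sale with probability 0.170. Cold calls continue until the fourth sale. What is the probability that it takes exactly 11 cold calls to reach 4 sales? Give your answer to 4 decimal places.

Y = trial on which the fourth success occurs; negative binomial, r=4, p=0.17.
P(Y=11) = C(10,3) · p^4 · (1−p)^7
= 120 · 0.00083521 · 0.27136 = 0.027197

0.0272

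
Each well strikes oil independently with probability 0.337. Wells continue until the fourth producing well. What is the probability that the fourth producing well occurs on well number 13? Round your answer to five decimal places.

Y = trial on which the fourth success occurs; negative binomial, r=4, p=0.337.
P(Y=13) = C(12,3) · p^4 · (1−p)^9
= 220 · 0.012898 · 0.024753 = 0.0702367

0.07024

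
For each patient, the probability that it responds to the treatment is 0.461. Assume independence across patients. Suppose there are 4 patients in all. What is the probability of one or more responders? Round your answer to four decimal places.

P(at least one) = 1 − P(none) = 1 − (1 − 0.461)^4
= 1 − 0.084402 = 0.915598

0.9156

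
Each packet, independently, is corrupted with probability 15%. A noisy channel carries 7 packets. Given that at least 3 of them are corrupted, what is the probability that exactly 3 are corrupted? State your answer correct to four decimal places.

0.8359

X ~ Binomial(7, 0.15). Want P(X=3 | X≥3) = P(X=3) / P(X≥3).
P(X=3) = C(7,3)·0.15^3·0.85^4 = 0.061662
P(X≥3) = 1 − 0.320577 − 0.396007 − 0.209651 = 0.073765
Ratio = 0.061662 / 0.073765 = 0.835923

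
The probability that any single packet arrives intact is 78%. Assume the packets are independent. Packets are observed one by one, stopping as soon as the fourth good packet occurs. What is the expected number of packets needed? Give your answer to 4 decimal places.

Y = total packets until the fourth success; negative binomial with r=4, p=0.78.
E[Y] = r / p = 4 / 0.78 = 5.128205

5.1282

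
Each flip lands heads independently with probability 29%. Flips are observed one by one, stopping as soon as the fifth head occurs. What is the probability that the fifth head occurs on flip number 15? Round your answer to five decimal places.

0.06684

Y = trial on which the fifth success occurs; negative binomial, r=5, p=0.29.
P(Y=15) = C(14,4) · p^5 · (1−p)^10
= 1001 · 0.0020511 · 0.032552 = 0.0668356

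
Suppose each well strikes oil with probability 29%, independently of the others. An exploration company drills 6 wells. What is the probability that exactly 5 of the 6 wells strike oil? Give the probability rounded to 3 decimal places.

0.009

X ~ Binomial(n=6, p=0.29).
P(X=5) = C(6,5) · p^5 · (1−p)^1
= 6 · 0.0020511 · 0.71 = 0.00874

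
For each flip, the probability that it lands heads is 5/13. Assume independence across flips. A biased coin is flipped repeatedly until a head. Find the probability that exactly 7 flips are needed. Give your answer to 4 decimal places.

0.0209

Geometric (trials to first success), p = 0.384615.
P(Y = 7) = (1−p)^6 · p = 0.05431 · 0.384615 = 0.020888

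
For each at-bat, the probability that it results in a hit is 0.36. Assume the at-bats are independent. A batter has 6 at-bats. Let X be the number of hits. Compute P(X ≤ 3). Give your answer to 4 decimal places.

0.8714

X ~ Binomial(6, 0.36); P(X ≤ 3) = Σ C(6,k) p^k (1−p)^(6−k) over k:
  k=0: C(6,0)·0.36^0·0.64^6 = 0.068719
  k=1: C(6,1)·0.36^1·0.64^5 = 0.231928
  k=2: C(6,2)·0.36^2·0.64^4 = 0.326149
  k=3: C(6,3)·0.36^3·0.64^3 = 0.244612
Total = 0.871409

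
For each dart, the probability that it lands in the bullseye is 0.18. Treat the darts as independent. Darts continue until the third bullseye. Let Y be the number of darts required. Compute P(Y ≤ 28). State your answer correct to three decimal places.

Finishing within 28 darts ⇔ at least 3 successes in the first 28. With X ~ Binomial(28, 0.18), P(Y ≤ 28) = 1 − P(X ≤ 2).
  k=0: C(28,0)·0.18^0·0.82^28 = 0.00386
  k=1: C(28,1)·0.18^1·0.82^27 = 0.02374
  k=2: C(28,2)·0.18^2·0.82^26 = 0.07034
1 − 0.09794 = 0.90206

0.902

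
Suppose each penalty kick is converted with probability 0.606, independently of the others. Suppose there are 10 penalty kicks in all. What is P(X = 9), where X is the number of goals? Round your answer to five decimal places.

X ~ Binomial(n=10, p=0.606).
P(X=9) = C(10,9) · p^9 · (1−p)^1
= 10 · 0.011022 · 0.394 = 0.0434260

0.04343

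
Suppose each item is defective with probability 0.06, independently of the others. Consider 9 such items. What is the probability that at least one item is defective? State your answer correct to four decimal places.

P(at least one) = 1 − P(none) = 1 − (1 − 0.06)^9
= 1 − 0.572995 = 0.427005

0.4270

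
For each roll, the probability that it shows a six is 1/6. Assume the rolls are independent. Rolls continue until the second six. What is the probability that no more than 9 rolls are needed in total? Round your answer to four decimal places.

Finishing within 9 rolls ⇔ at least 2 successes in the first 9. With X ~ Binomial(9, 0.166667), P(Y ≤ 9) = 1 − P(X ≤ 1).
  k=0: C(9,0)·0.166667^0·0.833333^9 = 0.193807
  k=1: C(9,1)·0.166667^1·0.833333^8 = 0.348852
1 − 0.542659 = 0.457341

0.4573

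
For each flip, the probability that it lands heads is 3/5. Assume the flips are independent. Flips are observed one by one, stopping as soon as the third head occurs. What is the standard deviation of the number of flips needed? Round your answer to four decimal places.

1.8257

Y = total flips until the third success; negative binomial with r=3, p=0.60.
SD(Y) = √[r(1−p)/p²] = √(3.333333) = 1.825742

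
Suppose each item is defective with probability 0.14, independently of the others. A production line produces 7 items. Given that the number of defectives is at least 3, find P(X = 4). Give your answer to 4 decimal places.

X ~ Binomial(7, 0.14). Want P(X=4 | X≥3) = P(X=4) / P(X≥3).
P(X=4) = C(7,4)·0.14^4·0.86^3 = 0.008552
P(X≥3) = 1 − 0.347928 − 0.396476 − 0.193628 = 0.061969
Ratio = 0.008552 / 0.061969 = 0.138008

0.1380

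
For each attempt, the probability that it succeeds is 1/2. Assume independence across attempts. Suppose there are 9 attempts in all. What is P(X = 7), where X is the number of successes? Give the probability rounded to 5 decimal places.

0.07031

X ~ Binomial(n=9, p=0.50).
P(X=7) = C(9,7) · p^7 · (1−p)^2
= 36 · 0.0078125 · 0.25 = 0.0703125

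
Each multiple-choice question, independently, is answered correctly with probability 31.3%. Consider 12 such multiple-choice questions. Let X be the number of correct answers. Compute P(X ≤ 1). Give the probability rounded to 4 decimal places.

0.0715

X ~ Binomial(12, 0.313); P(X ≤ 1) = Σ C(12,k) p^k (1−p)^(12−k) over k:
  k=0: C(12,0)·0.313^0·0.687^12 = 0.011053
  k=1: C(12,1)·0.313^1·0.687^11 = 0.060430
Total = 0.071483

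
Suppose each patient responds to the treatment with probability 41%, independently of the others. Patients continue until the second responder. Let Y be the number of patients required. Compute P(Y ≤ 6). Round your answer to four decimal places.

Finishing within 6 patients ⇔ at least 2 successes in the first 6. With X ~ Binomial(6, 0.41), P(Y ≤ 6) = 1 − P(X ≤ 1).
  k=0: C(6,0)·0.41^0·0.59^6 = 0.042181
  k=1: C(6,1)·0.41^1·0.59^5 = 0.175871
1 − 0.218052 = 0.781948

0.7819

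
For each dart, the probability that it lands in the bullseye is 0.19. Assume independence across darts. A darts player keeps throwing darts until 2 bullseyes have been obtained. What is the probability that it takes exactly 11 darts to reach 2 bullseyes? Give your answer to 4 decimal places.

0.0542

Y = trial on which the second success occurs; negative binomial, r=2, p=0.19.
P(Y=11) = C(10,1) · p^2 · (1−p)^9
= 10 · 0.0361 · 0.15009 = 0.054184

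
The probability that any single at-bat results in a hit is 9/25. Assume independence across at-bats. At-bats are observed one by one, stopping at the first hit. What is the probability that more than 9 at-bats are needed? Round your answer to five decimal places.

0.01801

Y = number of at-bats to the first success; geometric, p = 0.36.
P(Y > 9) = P(first 9 all fail) = (1−p)^9 = 0.0180144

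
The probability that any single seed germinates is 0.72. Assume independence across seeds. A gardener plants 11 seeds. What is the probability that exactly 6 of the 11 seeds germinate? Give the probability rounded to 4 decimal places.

0.1108

X ~ Binomial(n=11, p=0.72).
P(X=6) = C(11,6) · p^6 · (1−p)^5
= 462 · 0.13931 · 0.001721 = 0.110771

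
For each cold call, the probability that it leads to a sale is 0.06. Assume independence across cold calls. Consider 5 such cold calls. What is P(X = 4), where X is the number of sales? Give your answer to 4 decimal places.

0.0001

X ~ Binomial(n=5, p=0.06).
P(X=4) = C(5,4) · p^4 · (1−p)^1
= 5 · 1.296e-05 · 0.94 = 0.000061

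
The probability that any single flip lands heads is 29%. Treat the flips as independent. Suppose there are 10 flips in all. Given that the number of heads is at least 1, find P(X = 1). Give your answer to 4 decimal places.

X ~ Binomial(10, 0.29). Want P(X=1 | X≥1) = P(X=1) / P(X≥1).
P(X=1) = C(10,1)·0.29^1·0.71^9 = 0.132961
P(X≥1) = 1 − 0.032552 = 0.967448
Ratio = 0.132961 / 0.967448 = 0.137434

0.1374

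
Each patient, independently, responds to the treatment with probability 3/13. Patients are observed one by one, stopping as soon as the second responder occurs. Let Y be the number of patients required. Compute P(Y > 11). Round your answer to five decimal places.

0.23993

Needing more than 11 patients ⇔ fewer than 2 successes in the first 11. With X ~ Binomial(11, 0.230769), P(Y > 11) = P(X ≤ 1).
  k=0: C(11,0)·0.230769^0·0.769231^11 = 0.0557986
  k=1: C(11,1)·0.230769^1·0.769231^10 = 0.1841353
P(X ≤ 1) = 0.2399339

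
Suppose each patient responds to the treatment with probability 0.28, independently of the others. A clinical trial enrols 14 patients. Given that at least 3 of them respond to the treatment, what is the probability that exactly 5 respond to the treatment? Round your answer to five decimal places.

0.22488

X ~ Binomial(14, 0.28). Want P(X=5 | X≥3) = P(X=5) / P(X≥3).
P(X=5) = C(14,5)·0.28^5·0.72^9 = 0.1791623
P(X≥3) = 1 − 0.0100613 − 0.0547783 − 0.1384674 = 0.7966930
Ratio = 0.1791623 / 0.7966930 = 0.2248825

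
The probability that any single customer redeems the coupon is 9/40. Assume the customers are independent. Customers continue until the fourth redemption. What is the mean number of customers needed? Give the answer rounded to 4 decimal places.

17.7778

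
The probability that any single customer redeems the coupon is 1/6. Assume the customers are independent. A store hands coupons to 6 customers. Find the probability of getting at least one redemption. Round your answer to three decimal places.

0.665

P(at least one) = 1 − P(none) = 1 − (1 − 0.166667)^6
= 1 − 0.33490 = 0.66510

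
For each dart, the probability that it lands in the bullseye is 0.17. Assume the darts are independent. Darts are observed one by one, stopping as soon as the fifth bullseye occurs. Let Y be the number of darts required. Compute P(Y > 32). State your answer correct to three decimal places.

Needing more than 32 darts ⇔ fewer than 5 successes in the first 32. With X ~ Binomial(32, 0.17), P(Y > 32) = P(X ≤ 4).
  k=0: C(32,0)·0.17^0·0.83^32 = 0.00257
  k=1: C(32,1)·0.17^1·0.83^31 = 0.01687
  k=2: C(32,2)·0.17^2·0.83^30 = 0.05355
  k=3: C(32,3)·0.17^3·0.83^29 = 0.10967
  k=4: C(32,4)·0.17^4·0.83^28 = 0.16286
P(X ≤ 4) = 0.34551

0.346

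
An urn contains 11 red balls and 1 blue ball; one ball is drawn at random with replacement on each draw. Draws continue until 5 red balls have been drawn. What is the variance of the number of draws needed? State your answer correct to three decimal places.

0.496

Y = total draws until the fifth success; negative binomial with r=5, p=0.916667.
Var(Y) = r(1−p)/p² = 5·0.083333 / 0.916667² = 0.49587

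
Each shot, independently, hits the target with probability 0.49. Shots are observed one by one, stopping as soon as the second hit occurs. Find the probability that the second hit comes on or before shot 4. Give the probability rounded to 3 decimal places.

0.672

Finishing within 4 shots ⇔ at least 2 successes in the first 4. With X ~ Binomial(4, 0.49), P(Y ≤ 4) = 1 − P(X ≤ 1).
  k=0: C(4,0)·0.49^0·0.51^4 = 0.06765
  k=1: C(4,1)·0.49^1·0.51^3 = 0.26000
1 − 0.32765 = 0.67235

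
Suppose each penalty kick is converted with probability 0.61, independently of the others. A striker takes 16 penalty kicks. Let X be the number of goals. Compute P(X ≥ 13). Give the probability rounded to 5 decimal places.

X ~ Binomial(16, 0.61); P(X ≥ 13) = Σ C(16,k) p^k (1−p)^(16−k) over k:
  k=13: C(16,13)·0.61^13·0.39^3 = 0.0537861
  k=14: C(16,14)·0.61^14·0.39^2 = 0.0180272
  k=15: C(16,15)·0.61^15·0.39^1 = 0.0037595
  k=16: C(16,16)·0.61^16·0.39^0 = 0.0003675
Total = 0.0759403

0.07594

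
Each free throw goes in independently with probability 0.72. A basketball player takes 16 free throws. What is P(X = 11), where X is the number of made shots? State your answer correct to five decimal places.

0.20264

X ~ Binomial(n=16, p=0.72).
P(X=11) = C(16,11) · p^11 · (1−p)^5
= 4368 · 0.026956 · 0.001721 = 0.2026424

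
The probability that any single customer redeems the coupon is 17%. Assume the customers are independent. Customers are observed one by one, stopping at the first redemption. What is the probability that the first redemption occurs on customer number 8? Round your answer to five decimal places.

0.04613

Geometric (trials to first success), p = 0.17.
P(Y = 8) = (1−p)^7 · p = 0.27136 · 0.17 = 0.0461313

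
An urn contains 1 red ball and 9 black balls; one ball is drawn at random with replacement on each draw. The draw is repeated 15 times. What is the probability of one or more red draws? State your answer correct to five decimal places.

0.79411

P(at least one) = 1 − P(none) = 1 − (1 − 0.10)^15
= 1 − 0.2058911 = 0.7941089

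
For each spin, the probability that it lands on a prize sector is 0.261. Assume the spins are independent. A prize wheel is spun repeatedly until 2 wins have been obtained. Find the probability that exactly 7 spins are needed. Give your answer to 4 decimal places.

0.0901

Y = trial on which the second success occurs; negative binomial, r=2, p=0.261.
P(Y=7) = C(6,1) · p^2 · (1−p)^5
= 6 · 0.068121 · 0.22041 = 0.090085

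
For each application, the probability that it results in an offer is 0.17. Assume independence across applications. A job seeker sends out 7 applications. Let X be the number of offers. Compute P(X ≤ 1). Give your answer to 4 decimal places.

0.6604

X ~ Binomial(7, 0.17); P(X ≤ 1) = Σ C(7,k) p^k (1−p)^(7−k) over k:
  k=0: C(7,0)·0.17^0·0.83^7 = 0.271361
  k=1: C(7,1)·0.17^1·0.83^6 = 0.389059
Total = 0.660420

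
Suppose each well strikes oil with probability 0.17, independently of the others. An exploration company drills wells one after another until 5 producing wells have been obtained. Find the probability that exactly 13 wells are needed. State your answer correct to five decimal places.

0.01583

Y = trial on which the fifth success occurs; negative binomial, r=5, p=0.17.
P(Y=13) = C(12,4) · p^5 · (1−p)^8
= 495 · 0.00014199 · 0.22523 = 0.0158298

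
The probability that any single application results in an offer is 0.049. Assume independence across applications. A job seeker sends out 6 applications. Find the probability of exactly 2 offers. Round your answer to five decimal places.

0.02946

X ~ Binomial(n=6, p=0.049).
P(X=2) = C(6,2) · p^2 · (1−p)^4
= 15 · 0.002401 · 0.81794 = 0.0294582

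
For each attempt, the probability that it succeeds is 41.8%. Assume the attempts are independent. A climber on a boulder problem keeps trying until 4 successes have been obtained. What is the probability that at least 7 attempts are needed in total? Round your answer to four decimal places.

0.7950

Needing more than 6 attempts ⇔ fewer than 4 successes in the first 6. With X ~ Binomial(6, 0.418), P(Y > 6) = P(X ≤ 3).
  k=0: C(6,0)·0.418^0·0.582^6 = 0.038863
  k=1: C(6,1)·0.418^1·0.582^5 = 0.167472
  k=2: C(6,2)·0.418^2·0.582^4 = 0.300702
  k=3: C(6,3)·0.418^3·0.582^3 = 0.287957
P(X ≤ 3) = 0.794994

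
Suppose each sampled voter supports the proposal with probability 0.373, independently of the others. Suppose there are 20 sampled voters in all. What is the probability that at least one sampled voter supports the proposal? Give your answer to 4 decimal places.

P(at least one) = 1 − P(none) = 1 − (1 − 0.373)^20
= 1 − 0.000088 = 0.999912

0.9999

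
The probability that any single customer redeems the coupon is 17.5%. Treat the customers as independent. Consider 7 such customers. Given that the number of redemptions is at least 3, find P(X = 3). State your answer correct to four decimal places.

0.8057

X ~ Binomial(7, 0.175). Want P(X=3 | X≥3) = P(X=3) / P(X≥3).
P(X=3) = C(7,3)·0.175^3·0.825^4 = 0.086896
P(X≥3) = 1 − 0.260122 − 0.386242 − 0.245791 = 0.107845
Ratio = 0.086896 / 0.107845 = 0.805746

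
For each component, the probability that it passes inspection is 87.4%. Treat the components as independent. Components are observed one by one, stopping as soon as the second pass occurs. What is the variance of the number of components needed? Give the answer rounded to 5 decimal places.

Y = total components until the second success; negative binomial with r=2, p=0.874.
Var(Y) = r(1−p)/p² = 2·0.126 / 0.874² = 0.3298965

0.32990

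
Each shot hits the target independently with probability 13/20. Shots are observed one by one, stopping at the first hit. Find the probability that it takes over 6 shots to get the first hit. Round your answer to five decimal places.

0.00184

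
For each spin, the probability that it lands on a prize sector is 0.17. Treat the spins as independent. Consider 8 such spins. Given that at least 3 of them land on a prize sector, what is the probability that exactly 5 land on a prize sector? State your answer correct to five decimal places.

X ~ Binomial(8, 0.17). Want P(X=5 | X≥3) = P(X=5) / P(X≥3).
P(X=5) = C(8,5)·0.17^5·0.83^3 = 0.0045464
P(X≥3) = 1 − 0.2252292 − 0.3690503 − 0.2645602 = 0.1411603
Ratio = 0.0045464 / 0.1411603 = 0.0322073

0.03221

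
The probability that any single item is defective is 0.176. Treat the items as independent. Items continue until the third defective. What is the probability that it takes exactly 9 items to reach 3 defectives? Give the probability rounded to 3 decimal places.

Y = trial on which the third success occurs; negative binomial, r=3, p=0.176.
P(Y=9) = C(8,2) · p^3 · (1−p)^6
= 28 · 0.0054518 · 0.31301 = 0.04778

0.048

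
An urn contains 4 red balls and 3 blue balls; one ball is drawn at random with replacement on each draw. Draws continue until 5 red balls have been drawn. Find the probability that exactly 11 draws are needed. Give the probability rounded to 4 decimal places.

0.0793

Y = trial on which the fifth success occurs; negative binomial, r=5, p=0.571429.
P(Y=11) = C(10,4) · p^5 · (1−p)^6
= 210 · 0.060927 · 0.0061964 = 0.079281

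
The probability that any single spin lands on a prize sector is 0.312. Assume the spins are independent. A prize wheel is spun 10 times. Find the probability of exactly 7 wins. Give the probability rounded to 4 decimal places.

0.0112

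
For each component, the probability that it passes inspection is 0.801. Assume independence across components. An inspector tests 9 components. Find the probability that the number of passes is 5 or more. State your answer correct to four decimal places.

0.9808

X ~ Binomial(9, 0.801); P(X ≥ 5) = Σ C(9,k) p^k (1−p)^(9−k) over k:
  k=5: C(9,5)·0.801^5·0.199^4 = 0.065155
  k=6: C(9,6)·0.801^6·0.199^3 = 0.174837
  k=7: C(9,7)·0.801^7·0.199^2 = 0.301603
  k=8: C(9,8)·0.801^8·0.199^1 = 0.303498
  k=9: C(9,9)·0.801^9·0.199^0 = 0.135735
Total = 0.980828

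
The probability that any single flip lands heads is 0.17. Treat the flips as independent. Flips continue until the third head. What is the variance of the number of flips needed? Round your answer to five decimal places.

Y = total flips until the third success; negative binomial with r=3, p=0.17.
Var(Y) = r(1−p)/p² = 3·0.83 / 0.17² = 86.1591696

86.15917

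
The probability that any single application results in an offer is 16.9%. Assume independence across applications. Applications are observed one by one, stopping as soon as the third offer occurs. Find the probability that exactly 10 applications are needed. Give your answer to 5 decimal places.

0.04755

Y = trial on which the third success occurs; negative binomial, r=3, p=0.169.
P(Y=10) = C(9,2) · p^3 · (1−p)^7
= 36 · 0.0048268 · 0.27366 = 0.0475521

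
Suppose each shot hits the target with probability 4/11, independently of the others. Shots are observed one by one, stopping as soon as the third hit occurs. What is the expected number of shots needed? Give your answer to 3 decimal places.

Y = total shots until the third success; negative binomial with r=3, p=0.363636.
E[Y] = r / p = 3 / 0.363636 = 8.25000

8.250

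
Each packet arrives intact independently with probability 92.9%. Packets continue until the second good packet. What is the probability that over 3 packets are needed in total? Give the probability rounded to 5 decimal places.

0.01441

Needing more than 3 packets ⇔ fewer than 2 successes in the first 3. With X ~ Binomial(3, 0.929), P(Y > 3) = P(X ≤ 1).
  k=0: C(3,0)·0.929^0·0.071^3 = 0.0003579
  k=1: C(3,1)·0.929^1·0.071^2 = 0.0140493
P(X ≤ 1) = 0.0144072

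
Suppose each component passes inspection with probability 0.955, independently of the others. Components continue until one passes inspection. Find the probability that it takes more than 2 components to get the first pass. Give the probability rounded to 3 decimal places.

0.002

Y = number of components to the first success; geometric, p = 0.955.
P(Y > 2) = P(first 2 all fail) = (1−p)^2 = 0.00202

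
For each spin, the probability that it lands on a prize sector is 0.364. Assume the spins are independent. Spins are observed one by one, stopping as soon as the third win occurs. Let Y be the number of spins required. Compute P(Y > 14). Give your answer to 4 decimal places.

Needing more than 14 spins ⇔ fewer than 3 successes in the first 14. With X ~ Binomial(14, 0.364), P(Y > 14) = P(X ≤ 2).
  k=0: C(14,0)·0.364^0·0.636^14 = 0.001772
  k=1: C(14,1)·0.364^1·0.636^13 = 0.014196
  k=2: C(14,2)·0.364^2·0.636^12 = 0.052812
P(X ≤ 2) = 0.068780

0.0688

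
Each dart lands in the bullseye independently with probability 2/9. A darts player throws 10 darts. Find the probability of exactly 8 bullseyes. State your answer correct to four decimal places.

X ~ Binomial(n=10, p=0.222222).
P(X=8) = C(10,8) · p^8 · (1−p)^2
= 45 · 5.947e-06 · 0.60494 = 0.000162

0.0002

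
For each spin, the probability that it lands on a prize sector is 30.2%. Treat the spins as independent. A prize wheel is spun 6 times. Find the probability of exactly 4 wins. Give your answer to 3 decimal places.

X ~ Binomial(n=6, p=0.302).
P(X=4) = C(6,4) · p^4 · (1−p)^2
= 15 · 0.0083182 · 0.4872 = 0.06079

0.061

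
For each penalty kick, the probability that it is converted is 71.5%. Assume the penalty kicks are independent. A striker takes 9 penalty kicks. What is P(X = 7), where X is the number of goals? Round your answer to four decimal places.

X ~ Binomial(n=9, p=0.715).
P(X=7) = C(9,7) · p^7 · (1−p)^2
= 36 · 0.095531 · 0.081225 = 0.279341

0.2793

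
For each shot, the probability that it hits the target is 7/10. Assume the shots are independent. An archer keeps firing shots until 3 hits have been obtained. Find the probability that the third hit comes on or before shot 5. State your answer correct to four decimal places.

Finishing within 5 shots ⇔ at least 3 successes in the first 5. With X ~ Binomial(5, 0.70), P(Y ≤ 5) = 1 − P(X ≤ 2).
  k=0: C(5,0)·0.70^0·0.30^5 = 0.002430
  k=1: C(5,1)·0.70^1·0.30^4 = 0.028350
  k=2: C(5,2)·0.70^2·0.30^3 = 0.132300
1 − 0.163080 = 0.836920

0.8369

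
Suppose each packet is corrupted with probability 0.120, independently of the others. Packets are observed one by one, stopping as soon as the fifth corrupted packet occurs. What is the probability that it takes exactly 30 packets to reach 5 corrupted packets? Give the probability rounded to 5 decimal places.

Y = trial on which the fifth success occurs; negative binomial, r=5, p=0.12.
P(Y=30) = C(29,4) · p^5 · (1−p)^25
= 23751 · 2.4883e-05 · 0.040932 = 0.0241911

0.02419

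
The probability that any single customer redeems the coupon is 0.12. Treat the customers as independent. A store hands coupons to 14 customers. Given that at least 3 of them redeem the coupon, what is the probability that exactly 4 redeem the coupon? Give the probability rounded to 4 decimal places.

X ~ Binomial(14, 0.12). Want P(X=4 | X≥3) = P(X=4) / P(X≥3).
P(X=4) = C(14,4)·0.12^4·0.88^10 = 0.057808
P(X≥3) = 1 − 0.167016 − 0.318848 − 0.282615 = 0.231521
Ratio = 0.057808 / 0.231521 = 0.249687

0.2497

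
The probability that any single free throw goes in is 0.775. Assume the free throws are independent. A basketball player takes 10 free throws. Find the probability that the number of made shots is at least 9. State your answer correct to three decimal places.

0.305

X ~ Binomial(10, 0.775); P(X ≥ 9) = Σ C(10,k) p^k (1−p)^(10−k) over k:
  k=9: C(10,9)·0.775^9·0.225^1 = 0.22693
  k=10: C(10,10)·0.775^10·0.225^0 = 0.07817
Total = 0.30510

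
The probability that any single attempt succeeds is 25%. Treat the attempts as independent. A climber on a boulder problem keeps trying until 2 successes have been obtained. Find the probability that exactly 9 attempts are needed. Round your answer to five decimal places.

0.06674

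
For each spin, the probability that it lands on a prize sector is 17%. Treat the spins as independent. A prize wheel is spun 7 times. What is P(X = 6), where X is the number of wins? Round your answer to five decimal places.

0.00014

X ~ Binomial(n=7, p=0.17).
P(X=6) = C(7,6) · p^6 · (1−p)^1
= 7 · 2.4138e-05 · 0.83 = 0.0001402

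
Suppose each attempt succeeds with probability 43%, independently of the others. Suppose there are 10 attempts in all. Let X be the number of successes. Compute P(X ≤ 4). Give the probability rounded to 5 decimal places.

0.55639

X ~ Binomial(10, 0.43); P(X ≤ 4) = Σ C(10,k) p^k (1−p)^(10−k) over k:
  k=0: C(10,0)·0.43^0·0.57^10 = 0.0036203
  k=1: C(10,1)·0.43^1·0.57^9 = 0.0273113
  k=2: C(10,2)·0.43^2·0.57^8 = 0.0927146
  k=3: C(10,3)·0.43^3·0.57^7 = 0.1865136
  k=4: C(10,4)·0.43^4·0.57^6 = 0.2462307
Total = 0.5563906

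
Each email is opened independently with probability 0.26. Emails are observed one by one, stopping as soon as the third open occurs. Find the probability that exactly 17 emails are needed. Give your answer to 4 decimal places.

0.0311

Y = trial on which the third success occurs; negative binomial, r=3, p=0.26.
P(Y=17) = C(16,2) · p^3 · (1−p)^14
= 120 · 0.017576 · 0.014765 = 0.031142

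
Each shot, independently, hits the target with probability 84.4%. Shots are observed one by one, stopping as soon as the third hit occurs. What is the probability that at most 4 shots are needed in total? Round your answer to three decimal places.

0.883

Finishing within 4 shots ⇔ at least 3 successes in the first 4. With X ~ Binomial(4, 0.844), P(Y ≤ 4) = 1 − P(X ≤ 2).
  k=0: C(4,0)·0.844^0·0.156^4 = 0.00059
  k=1: C(4,1)·0.844^1·0.156^3 = 0.01282
  k=2: C(4,2)·0.844^2·0.156^2 = 0.10401
1 − 0.11742 = 0.88258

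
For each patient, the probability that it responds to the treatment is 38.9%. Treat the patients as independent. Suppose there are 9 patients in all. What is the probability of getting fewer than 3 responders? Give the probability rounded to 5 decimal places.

0.25305

X ~ Binomial(9, 0.389); P(X ≤ 2) = Σ C(9,k) p^k (1−p)^(9−k) over k:
  k=0: C(9,0)·0.389^0·0.611^9 = 0.0118678
  k=1: C(9,1)·0.389^1·0.611^8 = 0.0680020
  k=2: C(9,2)·0.389^2·0.611^7 = 0.1731770
Total = 0.2530468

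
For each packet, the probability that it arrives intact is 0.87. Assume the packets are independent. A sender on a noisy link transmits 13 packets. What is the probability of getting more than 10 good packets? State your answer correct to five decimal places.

0.76626

X ~ Binomial(13, 0.87); P(X ≥ 11) = Σ C(13,k) p^k (1−p)^(13−k) over k:
  k=11: C(13,11)·0.87^11·0.13^2 = 0.2849004
  k=12: C(13,12)·0.87^12·0.13^1 = 0.3177735
  k=13: C(13,13)·0.87^13·0.13^0 = 0.1635876
Total = 0.7662615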